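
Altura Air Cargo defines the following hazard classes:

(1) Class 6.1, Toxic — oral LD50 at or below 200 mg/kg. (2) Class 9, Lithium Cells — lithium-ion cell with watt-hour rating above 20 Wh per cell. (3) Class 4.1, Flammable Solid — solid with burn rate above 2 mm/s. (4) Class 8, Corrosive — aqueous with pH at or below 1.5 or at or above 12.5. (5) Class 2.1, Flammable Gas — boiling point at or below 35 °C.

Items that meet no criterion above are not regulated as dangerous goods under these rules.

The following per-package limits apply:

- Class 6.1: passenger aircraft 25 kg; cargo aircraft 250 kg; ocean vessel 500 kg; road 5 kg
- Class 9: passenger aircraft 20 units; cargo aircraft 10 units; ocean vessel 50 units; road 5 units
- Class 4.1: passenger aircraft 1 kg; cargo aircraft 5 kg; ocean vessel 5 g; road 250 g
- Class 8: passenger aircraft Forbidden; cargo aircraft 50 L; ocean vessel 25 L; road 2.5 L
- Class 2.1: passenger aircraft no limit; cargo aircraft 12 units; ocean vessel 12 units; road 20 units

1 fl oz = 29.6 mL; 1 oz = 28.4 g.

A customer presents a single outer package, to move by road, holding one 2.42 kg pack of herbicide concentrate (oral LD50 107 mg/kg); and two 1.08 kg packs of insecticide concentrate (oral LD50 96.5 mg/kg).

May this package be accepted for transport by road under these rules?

Yes

With oral LD50 107 mg/kg (≤ 200 mg/kg), the herbicide concentrate falls in Class 6.1.
With oral LD50 96.5 mg/kg (≤ 200 mg/kg), the insecticide concentrate falls in Class 6.1.
Total Class 6.1: 2.42 kg + (two 1.08 kg packs = 2.16 kg) = 4.58 kg.
4.58 kg ≤ 5 kg (road limit, Class 6.1) — within limit.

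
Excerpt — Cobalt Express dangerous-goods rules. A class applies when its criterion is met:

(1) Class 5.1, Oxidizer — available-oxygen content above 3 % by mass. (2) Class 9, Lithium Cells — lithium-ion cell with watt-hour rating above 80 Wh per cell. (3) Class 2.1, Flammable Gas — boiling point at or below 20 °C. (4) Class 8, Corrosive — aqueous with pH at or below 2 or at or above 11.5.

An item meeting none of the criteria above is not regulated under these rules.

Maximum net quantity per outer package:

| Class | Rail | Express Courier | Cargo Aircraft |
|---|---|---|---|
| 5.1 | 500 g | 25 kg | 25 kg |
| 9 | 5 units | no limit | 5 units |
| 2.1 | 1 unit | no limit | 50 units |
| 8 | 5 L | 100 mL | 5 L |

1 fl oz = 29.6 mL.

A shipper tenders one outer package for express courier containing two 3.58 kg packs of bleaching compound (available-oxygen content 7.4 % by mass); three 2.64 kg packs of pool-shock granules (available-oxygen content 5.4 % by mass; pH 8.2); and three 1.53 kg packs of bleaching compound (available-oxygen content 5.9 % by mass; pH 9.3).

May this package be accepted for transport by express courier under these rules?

The bleaching compound has available-oxygen content 7.4 % by mass, which is > 3 % by mass, so it is Class 5.1 (Oxidizer).
Available-oxygen content 5.4 % by mass meets the Class 5.1 criterion (Oxidizer), so the pool-shock granules are Class 5.1.
With available-oxygen content 5.9 % by mass (> 3 % by mass), the bleaching compound falls in Class 5.1.
Class 5.1 net quantity: (two 3.58 kg packs = 7.16 kg) + (three 2.64 kg packs = 7.92 kg) + (three 1.53 kg packs = 4.59 kg) = 19.67 kg.
19.67 kg ≤ 25 kg (express courier limit, Class 5.1) — within limit.

Yes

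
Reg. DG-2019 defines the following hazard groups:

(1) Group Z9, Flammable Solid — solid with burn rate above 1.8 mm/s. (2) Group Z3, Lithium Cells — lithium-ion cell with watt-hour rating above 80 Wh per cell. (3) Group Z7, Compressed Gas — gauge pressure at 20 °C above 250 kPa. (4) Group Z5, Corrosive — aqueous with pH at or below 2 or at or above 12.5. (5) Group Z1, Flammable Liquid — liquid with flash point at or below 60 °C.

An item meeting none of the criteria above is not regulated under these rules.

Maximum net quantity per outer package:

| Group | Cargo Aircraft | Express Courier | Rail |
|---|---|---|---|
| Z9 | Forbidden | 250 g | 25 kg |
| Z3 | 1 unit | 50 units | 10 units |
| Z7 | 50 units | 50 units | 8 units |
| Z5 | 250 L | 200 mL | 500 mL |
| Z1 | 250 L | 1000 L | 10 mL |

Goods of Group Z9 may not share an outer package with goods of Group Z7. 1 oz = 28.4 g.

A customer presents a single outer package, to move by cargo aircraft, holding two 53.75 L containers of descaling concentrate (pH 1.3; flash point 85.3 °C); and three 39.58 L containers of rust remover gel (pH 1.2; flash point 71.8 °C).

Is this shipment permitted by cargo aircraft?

Yes

With pH 1.3 (≤ 2), the descaling concentrate falls in Group Z5.
pH 1.2 meets the Group Z5 criterion (Corrosive), so the rust remover gel is Group Z5.
Total Group Z5: (two 53.75 L containers = 107.5 L) + (three 39.58 L containers = 118.74 L) = 226.24 L.
226.24 L is within the cargo aircraft limit of 250 L for Group Z5.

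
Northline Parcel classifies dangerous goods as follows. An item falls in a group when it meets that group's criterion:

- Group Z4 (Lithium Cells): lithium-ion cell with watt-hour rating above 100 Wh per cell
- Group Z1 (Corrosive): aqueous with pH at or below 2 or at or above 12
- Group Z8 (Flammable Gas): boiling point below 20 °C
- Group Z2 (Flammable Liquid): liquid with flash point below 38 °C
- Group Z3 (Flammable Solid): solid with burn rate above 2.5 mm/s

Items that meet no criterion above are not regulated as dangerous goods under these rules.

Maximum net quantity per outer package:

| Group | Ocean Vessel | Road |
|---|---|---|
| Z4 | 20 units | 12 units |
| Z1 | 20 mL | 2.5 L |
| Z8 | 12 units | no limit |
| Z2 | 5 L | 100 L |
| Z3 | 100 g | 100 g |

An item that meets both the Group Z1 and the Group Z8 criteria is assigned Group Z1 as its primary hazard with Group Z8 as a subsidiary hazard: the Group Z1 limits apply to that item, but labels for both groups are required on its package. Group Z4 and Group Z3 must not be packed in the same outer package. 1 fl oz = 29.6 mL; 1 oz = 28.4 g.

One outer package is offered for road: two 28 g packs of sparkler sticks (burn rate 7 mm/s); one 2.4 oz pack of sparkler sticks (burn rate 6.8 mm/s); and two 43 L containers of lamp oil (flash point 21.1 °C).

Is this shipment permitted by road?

Sparkler sticks: burn rate 7 mm/s > 2.5 mm/s → Group Z3 (Flammable Solid).
Burn rate 6.8 mm/s meets the Group Z3 criterion (Flammable Solid), so the sparkler sticks are Group Z3.
With flash point 21.1 °C (< 38 °C), the lamp oil falls in Group Z2.
Total Group Z3: (two 28 g packs = 56 g) + (one 2.4 oz pack = 68.16 g) = 124.16 g.
124.16 g exceeds the road limit of 100 g for Group Z3.
Group Z2 quantity: two 43 L containers = 86 L.
86 L ≤ 100 L (road limit, Group Z2) — within limit.
The segregation rule (Group Z4 with Group Z3) does not apply to Group Z3 with Group Z2.

No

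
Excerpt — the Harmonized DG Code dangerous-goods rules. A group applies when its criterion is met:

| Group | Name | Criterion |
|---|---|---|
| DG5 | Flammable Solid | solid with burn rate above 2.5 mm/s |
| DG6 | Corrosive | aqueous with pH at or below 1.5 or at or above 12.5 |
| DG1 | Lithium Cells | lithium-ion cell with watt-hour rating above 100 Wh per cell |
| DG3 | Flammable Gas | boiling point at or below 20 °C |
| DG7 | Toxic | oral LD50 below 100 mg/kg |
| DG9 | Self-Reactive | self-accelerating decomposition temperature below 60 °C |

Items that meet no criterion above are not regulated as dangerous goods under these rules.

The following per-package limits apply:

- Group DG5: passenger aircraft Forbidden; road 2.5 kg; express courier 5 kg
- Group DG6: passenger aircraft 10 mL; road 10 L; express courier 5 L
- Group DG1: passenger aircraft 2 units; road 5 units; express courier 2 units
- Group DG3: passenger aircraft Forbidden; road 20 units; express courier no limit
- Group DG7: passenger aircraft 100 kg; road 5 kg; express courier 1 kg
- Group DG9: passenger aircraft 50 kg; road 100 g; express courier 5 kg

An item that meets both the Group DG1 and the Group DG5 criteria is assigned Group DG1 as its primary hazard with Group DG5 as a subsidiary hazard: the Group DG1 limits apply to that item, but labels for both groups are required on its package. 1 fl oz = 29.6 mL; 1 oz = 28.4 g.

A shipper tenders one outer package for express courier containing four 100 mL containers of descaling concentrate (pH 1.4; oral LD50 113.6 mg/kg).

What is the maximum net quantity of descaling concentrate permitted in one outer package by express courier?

5 L

With pH 1.4 (≤ 1.5), the descaling concentrate falls in Group DG6.
The express courier limit for Group DG6 is 5 L.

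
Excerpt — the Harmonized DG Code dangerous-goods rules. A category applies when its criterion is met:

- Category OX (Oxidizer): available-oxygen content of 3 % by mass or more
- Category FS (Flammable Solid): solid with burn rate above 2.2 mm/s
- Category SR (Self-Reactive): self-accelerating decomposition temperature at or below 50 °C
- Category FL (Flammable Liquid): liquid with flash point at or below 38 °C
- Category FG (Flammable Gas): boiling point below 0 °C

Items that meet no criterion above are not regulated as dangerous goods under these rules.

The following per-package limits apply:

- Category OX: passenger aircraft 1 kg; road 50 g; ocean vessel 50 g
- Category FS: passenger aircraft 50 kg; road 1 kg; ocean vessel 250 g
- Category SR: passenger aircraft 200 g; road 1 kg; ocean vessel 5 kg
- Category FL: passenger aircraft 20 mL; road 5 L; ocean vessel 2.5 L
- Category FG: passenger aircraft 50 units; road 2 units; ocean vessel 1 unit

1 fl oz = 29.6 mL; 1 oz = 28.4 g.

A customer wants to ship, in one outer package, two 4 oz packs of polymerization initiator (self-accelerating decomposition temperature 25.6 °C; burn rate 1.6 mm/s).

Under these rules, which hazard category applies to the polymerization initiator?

Category SR

The polymerization initiator has self-accelerating decomposition temperature 25.6 °C, which is ≤ 50 °C, so it is Category SR (Self-Reactive).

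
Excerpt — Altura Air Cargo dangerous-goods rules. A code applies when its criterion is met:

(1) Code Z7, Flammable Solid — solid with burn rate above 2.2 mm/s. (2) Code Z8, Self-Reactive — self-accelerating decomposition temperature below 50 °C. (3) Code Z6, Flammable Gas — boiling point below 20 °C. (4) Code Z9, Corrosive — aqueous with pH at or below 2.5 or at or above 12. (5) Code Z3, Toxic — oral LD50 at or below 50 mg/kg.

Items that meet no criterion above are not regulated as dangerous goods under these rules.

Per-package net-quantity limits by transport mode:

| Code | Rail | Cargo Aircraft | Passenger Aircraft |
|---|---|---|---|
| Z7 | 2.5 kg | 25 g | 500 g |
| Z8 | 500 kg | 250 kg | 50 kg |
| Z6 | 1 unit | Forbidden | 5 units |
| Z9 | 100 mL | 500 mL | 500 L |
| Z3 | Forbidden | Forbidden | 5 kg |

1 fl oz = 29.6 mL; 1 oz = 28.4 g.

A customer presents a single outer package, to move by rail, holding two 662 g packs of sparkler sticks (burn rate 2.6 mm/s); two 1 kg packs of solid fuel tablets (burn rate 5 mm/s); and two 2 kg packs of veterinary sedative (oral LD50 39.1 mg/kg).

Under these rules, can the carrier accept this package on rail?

No

Burn rate 2.6 mm/s meets the Code Z7 criterion (Flammable Solid), so the sparkler sticks are Code Z7.
Solid fuel tablets: burn rate 5 mm/s > 2.2 mm/s → Code Z7 (Flammable Solid).
With oral LD50 39.1 mg/kg (≤ 50 mg/kg), the veterinary sedative falls in Code Z3.
Code Z7 net quantity: (two 662 g packs = 1.324 kg) + (two 1 kg packs = 2 kg) = 3.324 kg.
3.324 kg > 2.5 kg (rail limit, Code Z7) — over the limit.
Code Z3 quantity: two 2 kg packs = 4 kg.
By rail, Code Z3 is Forbidden regardless of quantity.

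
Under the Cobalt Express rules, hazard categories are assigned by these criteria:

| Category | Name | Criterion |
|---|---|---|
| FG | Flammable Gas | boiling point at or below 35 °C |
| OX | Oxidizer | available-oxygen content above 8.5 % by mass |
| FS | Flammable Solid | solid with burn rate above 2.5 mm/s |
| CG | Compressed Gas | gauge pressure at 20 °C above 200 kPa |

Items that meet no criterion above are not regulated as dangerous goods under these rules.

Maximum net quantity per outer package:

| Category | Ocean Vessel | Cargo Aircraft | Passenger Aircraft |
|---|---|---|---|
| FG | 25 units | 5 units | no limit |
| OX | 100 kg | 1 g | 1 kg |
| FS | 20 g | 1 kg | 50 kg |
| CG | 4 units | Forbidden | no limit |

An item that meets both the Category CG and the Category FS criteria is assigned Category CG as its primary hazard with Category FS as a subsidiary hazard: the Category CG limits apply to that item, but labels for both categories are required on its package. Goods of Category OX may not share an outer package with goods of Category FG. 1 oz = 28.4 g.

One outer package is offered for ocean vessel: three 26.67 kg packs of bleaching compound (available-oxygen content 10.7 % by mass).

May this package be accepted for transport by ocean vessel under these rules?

Yes

Available-oxygen content 10.7 % by mass meets the Category OX criterion (Oxidizer), so the bleaching compound is Category OX.
Category OX quantity: three 26.67 kg packs = 80.01 kg.
That is within the Category OX ocean vessel limit of 100 kg.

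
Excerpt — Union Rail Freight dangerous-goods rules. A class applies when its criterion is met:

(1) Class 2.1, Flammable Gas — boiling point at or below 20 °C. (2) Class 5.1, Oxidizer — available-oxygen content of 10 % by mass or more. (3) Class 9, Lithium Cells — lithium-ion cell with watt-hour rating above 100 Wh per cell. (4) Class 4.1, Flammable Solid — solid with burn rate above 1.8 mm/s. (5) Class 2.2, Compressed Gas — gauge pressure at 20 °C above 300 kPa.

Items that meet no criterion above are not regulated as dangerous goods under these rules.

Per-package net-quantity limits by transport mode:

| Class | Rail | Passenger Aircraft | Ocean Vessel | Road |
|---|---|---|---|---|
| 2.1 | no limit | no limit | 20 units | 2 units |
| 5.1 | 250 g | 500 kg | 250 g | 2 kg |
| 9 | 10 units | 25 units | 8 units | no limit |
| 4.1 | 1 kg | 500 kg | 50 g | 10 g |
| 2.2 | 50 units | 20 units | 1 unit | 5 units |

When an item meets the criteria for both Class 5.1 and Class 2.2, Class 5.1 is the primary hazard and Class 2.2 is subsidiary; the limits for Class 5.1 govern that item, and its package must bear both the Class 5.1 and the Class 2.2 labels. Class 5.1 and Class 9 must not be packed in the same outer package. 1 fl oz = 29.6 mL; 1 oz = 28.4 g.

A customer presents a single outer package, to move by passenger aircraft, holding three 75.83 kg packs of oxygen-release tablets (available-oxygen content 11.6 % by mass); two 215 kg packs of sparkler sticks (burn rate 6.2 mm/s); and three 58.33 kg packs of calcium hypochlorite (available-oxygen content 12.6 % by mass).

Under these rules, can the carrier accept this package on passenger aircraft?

Yes

The oxygen-release tablets have available-oxygen content 11.6 % by mass, which is ≥ 10 % by mass, so they are Class 5.1 (Oxidizer).
Sparkler sticks: burn rate 6.2 mm/s > 1.8 mm/s → Class 4.1 (Flammable Solid).
The calcium hypochlorite has available-oxygen content 12.6 % by mass, which is ≥ 10 % by mass, so it is Class 5.1 (Oxidizer).
Class 5.1 net quantity: (three 75.83 kg packs = 227.49 kg) + (three 58.33 kg packs = 174.99 kg) = 402.48 kg.
402.48 kg ≤ 500 kg (passenger aircraft limit, Class 5.1) — within limit.
Class 4.1 quantity: two 215 kg packs = 430 kg.
430 kg is within the passenger aircraft limit of 500 kg for Class 4.1.
The segregation rule (Class 5.1 with Class 9) does not apply to Class 5.1 with Class 4.1.
Every hazard class is within its passenger aircraft limit and no segregation rule is violated.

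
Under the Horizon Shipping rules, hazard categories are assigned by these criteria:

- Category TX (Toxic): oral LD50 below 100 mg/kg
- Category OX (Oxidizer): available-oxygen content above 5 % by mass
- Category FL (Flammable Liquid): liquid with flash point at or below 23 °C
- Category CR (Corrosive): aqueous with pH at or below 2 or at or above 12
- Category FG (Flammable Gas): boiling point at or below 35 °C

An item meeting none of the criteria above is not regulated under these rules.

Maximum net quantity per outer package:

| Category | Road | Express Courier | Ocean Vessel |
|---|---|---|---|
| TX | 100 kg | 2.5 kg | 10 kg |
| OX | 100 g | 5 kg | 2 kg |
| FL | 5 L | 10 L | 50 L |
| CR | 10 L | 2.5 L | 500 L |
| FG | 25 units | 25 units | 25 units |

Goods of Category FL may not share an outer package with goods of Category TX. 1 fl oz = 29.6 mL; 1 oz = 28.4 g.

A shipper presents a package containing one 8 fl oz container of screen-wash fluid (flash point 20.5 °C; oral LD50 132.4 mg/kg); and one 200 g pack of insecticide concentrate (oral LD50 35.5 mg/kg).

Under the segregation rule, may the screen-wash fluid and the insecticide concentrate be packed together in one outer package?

Flash point 20.5 °C meets the Category FL criterion (Flammable Liquid), so the screen-wash fluid is Category FL.
Insecticide concentrate: oral LD50 35.5 mg/kg < 100 mg/kg → Category TX (Toxic).
Category FL and Category TX may not share an outer package.

No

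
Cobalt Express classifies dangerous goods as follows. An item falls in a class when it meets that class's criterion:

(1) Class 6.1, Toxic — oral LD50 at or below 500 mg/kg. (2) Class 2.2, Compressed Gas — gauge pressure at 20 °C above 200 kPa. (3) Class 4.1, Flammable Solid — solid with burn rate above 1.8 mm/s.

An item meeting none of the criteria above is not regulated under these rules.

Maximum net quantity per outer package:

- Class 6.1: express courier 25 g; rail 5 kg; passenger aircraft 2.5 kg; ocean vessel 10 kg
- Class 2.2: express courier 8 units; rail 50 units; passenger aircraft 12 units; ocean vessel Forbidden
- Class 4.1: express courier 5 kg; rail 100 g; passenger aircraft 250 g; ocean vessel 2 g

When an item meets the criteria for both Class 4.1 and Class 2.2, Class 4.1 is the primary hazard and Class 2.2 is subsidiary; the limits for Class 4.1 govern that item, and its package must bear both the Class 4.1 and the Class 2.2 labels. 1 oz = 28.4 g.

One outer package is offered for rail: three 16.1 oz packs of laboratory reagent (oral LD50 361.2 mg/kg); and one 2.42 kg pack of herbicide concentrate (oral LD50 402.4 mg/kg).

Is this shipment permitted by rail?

Yes

Laboratory reagent: oral LD50 361.2 mg/kg ≤ 500 mg/kg → Class 6.1 (Toxic).
With oral LD50 402.4 mg/kg (≤ 500 mg/kg), the herbicide concentrate falls in Class 6.1.
Class 6.1 net quantity: (three 16.1 oz packs = 1371.72 g) + 2.42 kg = 3791.72 g.
3791.72 g is within the rail limit of 5 kg for Class 6.1.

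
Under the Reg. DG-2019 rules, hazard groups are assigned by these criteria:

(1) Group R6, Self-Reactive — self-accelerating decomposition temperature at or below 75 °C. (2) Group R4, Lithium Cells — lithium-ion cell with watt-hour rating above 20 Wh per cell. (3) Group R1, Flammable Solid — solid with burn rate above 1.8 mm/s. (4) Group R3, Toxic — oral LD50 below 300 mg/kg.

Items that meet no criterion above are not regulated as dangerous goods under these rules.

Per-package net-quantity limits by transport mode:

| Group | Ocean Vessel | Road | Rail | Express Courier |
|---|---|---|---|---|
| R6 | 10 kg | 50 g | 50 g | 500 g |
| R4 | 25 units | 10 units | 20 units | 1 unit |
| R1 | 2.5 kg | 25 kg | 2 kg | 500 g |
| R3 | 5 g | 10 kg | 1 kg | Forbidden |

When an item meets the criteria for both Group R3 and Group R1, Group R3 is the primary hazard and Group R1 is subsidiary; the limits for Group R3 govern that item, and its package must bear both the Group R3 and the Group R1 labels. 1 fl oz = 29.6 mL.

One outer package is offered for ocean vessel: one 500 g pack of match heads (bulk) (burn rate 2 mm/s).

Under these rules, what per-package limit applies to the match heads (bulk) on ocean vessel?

Burn rate 2 mm/s meets the Group R1 criterion (Flammable Solid), so the match heads (bulk) are Group R1.
The ocean vessel limit for Group R1 is 2.5 kg.

2.5 kg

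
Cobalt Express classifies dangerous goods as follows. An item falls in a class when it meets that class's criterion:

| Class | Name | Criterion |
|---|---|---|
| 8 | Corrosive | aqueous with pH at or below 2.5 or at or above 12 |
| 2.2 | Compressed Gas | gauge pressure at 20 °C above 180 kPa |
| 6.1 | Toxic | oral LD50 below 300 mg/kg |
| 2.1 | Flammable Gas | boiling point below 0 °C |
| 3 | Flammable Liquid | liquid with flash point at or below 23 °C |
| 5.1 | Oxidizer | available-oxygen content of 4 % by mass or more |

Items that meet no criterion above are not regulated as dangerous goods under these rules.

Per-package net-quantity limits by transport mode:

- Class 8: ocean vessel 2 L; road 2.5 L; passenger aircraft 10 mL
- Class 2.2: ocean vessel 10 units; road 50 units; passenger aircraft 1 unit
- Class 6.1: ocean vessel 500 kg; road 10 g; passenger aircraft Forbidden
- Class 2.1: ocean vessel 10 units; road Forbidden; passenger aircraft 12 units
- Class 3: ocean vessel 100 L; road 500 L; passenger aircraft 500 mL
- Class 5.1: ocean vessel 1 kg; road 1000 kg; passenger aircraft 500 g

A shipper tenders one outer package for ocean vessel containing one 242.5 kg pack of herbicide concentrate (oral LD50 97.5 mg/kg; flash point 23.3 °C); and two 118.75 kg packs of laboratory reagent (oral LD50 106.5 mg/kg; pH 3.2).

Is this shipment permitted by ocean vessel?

The herbicide concentrate has oral LD50 97.5 mg/kg, which is < 300 mg/kg, so it is Class 6.1 (Toxic).
With oral LD50 106.5 mg/kg (< 300 mg/kg), the laboratory reagent falls in Class 6.1.
Class 6.1 net quantity: 242.5 kg + (two 118.75 kg packs = 237.5 kg) = 480 kg.
480 kg ≤ 500 kg (ocean vessel limit, Class 6.1) — within limit.

Yes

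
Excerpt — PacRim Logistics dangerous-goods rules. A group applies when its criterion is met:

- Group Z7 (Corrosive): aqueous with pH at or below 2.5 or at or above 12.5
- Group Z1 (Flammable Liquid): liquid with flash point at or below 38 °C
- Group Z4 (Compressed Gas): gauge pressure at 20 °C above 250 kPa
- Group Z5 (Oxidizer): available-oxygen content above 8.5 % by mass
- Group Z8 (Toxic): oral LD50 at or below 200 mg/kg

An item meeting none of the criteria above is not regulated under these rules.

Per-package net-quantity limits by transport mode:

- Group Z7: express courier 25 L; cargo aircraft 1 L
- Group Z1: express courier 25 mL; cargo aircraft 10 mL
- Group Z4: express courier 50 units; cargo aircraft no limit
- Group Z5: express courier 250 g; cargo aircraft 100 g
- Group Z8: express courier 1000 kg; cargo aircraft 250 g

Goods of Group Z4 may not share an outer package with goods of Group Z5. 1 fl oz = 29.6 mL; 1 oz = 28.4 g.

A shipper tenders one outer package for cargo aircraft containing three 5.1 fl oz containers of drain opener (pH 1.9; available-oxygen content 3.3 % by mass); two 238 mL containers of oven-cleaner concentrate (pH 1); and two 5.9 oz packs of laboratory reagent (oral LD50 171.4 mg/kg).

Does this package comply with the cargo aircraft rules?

No

Drain opener: pH 1.9 ≤ 2.5 → Group Z7 (Corrosive).
With pH 1 (≤ 2.5), the oven-cleaner concentrate falls in Group Z7.
The laboratory reagent has oral LD50 171.4 mg/kg, which is ≤ 200 mg/kg, so it is Group Z8 (Toxic).
Total Group Z7: (three 5.1 fl oz containers = 452.88 mL) + (two 238 mL containers = 476 mL) = 928.88 mL.
928.88 mL ≤ 1 L (cargo aircraft limit, Group Z7) — within limit.
Group Z8 quantity: two 5.9 oz packs = 335.12 g.
That exceeds the Group Z8 cargo aircraft limit of 250 g.
The segregation rule (Group Z4 with Group Z5) does not apply to Group Z7 with Group Z8.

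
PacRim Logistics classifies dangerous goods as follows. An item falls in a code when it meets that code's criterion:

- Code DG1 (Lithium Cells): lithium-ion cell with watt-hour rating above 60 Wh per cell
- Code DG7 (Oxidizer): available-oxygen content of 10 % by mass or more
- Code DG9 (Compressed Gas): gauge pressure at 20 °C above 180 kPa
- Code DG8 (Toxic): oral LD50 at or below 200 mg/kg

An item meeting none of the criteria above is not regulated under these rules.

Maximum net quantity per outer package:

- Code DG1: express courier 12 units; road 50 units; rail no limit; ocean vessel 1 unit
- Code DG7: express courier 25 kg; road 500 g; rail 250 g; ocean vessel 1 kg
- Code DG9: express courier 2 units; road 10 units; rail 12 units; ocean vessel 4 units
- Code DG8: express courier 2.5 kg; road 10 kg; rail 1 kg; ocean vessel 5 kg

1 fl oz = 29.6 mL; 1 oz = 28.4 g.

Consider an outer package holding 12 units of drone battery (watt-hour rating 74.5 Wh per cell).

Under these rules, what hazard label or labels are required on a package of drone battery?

The drone battery has watt-hour rating 74.5 Wh per cell, which is > 60 Wh per cell, so it is Code DG1 (Lithium Cells).
Only the Code DG1 label is required.

Code DG1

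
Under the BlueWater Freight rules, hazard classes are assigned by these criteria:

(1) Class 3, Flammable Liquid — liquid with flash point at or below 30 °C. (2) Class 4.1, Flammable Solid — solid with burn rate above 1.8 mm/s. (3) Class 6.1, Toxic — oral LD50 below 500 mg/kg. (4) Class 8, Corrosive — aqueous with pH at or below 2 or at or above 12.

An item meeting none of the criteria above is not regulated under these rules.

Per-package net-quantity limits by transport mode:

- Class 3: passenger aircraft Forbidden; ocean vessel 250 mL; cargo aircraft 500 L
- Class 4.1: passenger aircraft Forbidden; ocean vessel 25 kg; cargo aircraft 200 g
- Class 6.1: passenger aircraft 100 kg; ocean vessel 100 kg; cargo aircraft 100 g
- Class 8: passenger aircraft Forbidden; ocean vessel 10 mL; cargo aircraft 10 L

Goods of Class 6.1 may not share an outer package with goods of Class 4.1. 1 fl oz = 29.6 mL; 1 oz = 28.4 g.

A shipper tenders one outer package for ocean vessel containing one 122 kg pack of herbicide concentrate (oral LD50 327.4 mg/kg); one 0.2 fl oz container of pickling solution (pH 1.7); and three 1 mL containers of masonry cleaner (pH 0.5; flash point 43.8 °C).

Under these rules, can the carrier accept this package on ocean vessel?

No

With oral LD50 327.4 mg/kg (< 500 mg/kg), the herbicide concentrate falls in Class 6.1.
The pickling solution has pH 1.7, which is ≤ 2, so it is Class 8 (Corrosive).
Masonry cleaner: pH 0.5 ≤ 2 → Class 8 (Corrosive).
Class 6.1 quantity: 122 kg.
122 kg > 100 kg (ocean vessel limit, Class 6.1) — over the limit.
Class 8 net quantity: (one 0.2 fl oz container = 5.92 mL) + (three 1 mL containers = 3 mL) = 8.92 mL.
8.92 mL is within the ocean vessel limit of 10 mL for Class 8.
The segregation rule (Class 6.1 with Class 4.1) does not apply to Class 6.1 with Class 8.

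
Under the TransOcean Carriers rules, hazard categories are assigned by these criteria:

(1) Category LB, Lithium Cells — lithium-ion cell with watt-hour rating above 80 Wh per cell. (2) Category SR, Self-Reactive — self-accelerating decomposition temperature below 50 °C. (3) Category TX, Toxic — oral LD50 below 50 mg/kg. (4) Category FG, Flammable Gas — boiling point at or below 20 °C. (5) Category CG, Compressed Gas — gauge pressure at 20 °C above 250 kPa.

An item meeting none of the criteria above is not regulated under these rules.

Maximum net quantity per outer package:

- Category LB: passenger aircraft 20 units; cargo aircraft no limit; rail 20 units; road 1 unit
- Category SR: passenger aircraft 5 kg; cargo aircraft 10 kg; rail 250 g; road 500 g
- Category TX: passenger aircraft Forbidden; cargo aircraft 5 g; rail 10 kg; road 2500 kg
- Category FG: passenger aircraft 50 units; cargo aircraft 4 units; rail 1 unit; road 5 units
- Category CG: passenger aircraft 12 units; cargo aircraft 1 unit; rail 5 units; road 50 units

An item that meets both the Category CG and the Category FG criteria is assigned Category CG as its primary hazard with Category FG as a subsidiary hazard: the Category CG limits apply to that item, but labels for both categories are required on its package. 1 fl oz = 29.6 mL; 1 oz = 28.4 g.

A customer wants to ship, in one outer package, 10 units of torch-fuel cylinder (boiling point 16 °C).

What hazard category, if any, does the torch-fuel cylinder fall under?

Category FG

With boiling point 16 °C (≤ 20 °C), the torch-fuel cylinder falls in Category FG.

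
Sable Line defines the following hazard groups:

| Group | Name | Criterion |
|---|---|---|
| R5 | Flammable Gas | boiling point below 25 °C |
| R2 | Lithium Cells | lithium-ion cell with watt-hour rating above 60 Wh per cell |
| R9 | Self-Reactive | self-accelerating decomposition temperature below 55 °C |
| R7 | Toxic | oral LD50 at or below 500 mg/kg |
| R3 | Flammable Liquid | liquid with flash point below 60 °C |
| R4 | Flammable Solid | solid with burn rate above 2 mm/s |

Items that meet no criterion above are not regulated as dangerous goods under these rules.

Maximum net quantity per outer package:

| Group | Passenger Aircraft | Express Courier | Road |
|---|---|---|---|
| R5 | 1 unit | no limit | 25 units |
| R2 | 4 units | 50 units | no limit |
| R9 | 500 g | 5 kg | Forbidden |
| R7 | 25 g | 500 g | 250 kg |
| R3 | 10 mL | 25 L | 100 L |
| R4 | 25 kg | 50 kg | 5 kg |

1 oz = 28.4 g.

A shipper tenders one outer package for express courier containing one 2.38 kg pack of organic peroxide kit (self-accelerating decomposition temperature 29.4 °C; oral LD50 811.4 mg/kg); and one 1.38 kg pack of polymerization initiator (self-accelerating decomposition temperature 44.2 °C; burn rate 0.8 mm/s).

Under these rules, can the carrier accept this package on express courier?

Yes

With self-accelerating decomposition temperature 29.4 °C (< 55 °C), the organic peroxide kit falls in Group R9.
The polymerization initiator has self-accelerating decomposition temperature 44.2 °C, which is < 55 °C, so it is Group R9 (Self-Reactive).
Group R9 net quantity: 2.38 kg + 1.38 kg = 3.76 kg.
3.76 kg ≤ 5 kg (express courier limit, Group R9) — within limit.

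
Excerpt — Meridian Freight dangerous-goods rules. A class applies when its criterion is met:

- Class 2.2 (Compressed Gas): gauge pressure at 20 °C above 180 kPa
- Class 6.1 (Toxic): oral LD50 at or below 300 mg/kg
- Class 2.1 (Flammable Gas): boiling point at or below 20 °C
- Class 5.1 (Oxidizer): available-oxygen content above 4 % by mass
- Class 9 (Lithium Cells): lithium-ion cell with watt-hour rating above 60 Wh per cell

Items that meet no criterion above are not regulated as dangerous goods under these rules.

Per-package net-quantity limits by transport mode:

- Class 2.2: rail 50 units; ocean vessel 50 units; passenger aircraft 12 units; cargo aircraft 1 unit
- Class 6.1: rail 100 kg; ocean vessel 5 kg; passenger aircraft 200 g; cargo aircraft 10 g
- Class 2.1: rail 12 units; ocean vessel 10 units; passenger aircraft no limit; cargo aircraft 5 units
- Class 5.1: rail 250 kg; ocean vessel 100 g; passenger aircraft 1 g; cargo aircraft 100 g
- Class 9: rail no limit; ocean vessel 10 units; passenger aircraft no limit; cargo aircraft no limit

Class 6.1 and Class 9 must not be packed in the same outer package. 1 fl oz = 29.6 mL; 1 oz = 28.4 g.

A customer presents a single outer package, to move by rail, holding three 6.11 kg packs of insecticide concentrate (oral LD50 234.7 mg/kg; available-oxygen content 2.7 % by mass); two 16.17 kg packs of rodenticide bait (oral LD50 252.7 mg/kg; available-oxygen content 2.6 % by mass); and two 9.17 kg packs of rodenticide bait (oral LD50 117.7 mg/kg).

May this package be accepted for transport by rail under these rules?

The insecticide concentrate has oral LD50 234.7 mg/kg, which is ≤ 300 mg/kg, so it is Class 6.1 (Toxic).
Rodenticide bait: oral LD50 252.7 mg/kg ≤ 300 mg/kg → Class 6.1 (Toxic).
With oral LD50 117.7 mg/kg (≤ 300 mg/kg), the rodenticide bait falls in Class 6.1.
Class 6.1 net quantity: (three 6.11 kg packs = 18.33 kg) + (two 16.17 kg packs = 32.34 kg) + (two 9.17 kg packs = 18.34 kg) = 69.01 kg.
That is within the Class 6.1 rail limit of 100 kg.

Yes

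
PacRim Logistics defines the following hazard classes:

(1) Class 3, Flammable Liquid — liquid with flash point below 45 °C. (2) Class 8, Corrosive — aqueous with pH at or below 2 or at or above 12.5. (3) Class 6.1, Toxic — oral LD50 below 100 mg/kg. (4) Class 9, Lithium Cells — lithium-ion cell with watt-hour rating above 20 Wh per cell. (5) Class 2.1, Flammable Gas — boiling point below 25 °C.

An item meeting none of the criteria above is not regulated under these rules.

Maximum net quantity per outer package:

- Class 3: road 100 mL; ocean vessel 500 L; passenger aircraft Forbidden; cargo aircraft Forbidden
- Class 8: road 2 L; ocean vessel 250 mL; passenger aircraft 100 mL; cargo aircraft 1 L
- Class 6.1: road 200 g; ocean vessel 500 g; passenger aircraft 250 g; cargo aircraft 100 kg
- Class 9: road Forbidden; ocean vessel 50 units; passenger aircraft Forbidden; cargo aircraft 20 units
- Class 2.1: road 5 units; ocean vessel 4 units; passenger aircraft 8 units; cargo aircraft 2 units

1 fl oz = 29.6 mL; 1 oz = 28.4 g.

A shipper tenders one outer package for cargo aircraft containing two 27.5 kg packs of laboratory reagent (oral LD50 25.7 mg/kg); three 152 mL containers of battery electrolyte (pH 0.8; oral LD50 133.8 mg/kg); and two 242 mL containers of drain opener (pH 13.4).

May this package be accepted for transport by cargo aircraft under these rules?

The laboratory reagent has oral LD50 25.7 mg/kg, which is < 100 mg/kg, so it is Class 6.1 (Toxic).
The battery electrolyte has pH 0.8, which is ≤ 2, so it is Class 8 (Corrosive).
Drain opener: pH 13.4 ≥ 12.5 → Class 8 (Corrosive).
Total Class 8: (three 152 mL containers = 456 mL) + (two 242 mL containers = 484 mL) = 940 mL.
940 mL is within the cargo aircraft limit of 1 L for Class 8.
Class 6.1 quantity: two 27.5 kg packs = 55 kg.
That is within the Class 6.1 cargo aircraft limit of 100 kg.
Every hazard class is within its cargo aircraft limit and no segregation rule is violated.

Yes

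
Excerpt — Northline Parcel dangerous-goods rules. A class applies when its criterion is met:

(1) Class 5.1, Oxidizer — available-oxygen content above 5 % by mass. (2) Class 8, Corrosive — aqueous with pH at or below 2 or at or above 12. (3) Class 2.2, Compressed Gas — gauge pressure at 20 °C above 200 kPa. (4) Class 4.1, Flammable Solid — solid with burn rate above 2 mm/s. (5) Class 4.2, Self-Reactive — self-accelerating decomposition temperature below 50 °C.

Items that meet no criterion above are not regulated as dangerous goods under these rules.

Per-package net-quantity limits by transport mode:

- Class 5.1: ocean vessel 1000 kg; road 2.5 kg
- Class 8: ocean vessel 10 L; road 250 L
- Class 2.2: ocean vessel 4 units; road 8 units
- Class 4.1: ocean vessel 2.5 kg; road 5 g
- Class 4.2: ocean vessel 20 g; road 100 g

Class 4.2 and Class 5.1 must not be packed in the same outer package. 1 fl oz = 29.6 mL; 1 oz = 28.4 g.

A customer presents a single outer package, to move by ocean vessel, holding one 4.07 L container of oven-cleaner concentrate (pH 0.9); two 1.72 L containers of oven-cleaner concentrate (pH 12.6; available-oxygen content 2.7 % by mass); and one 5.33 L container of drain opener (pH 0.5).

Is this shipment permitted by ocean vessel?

No

pH 0.9 meets the Class 8 criterion (Corrosive), so the oven-cleaner concentrate is Class 8.
The oven-cleaner concentrate has pH 12.6, which is ≥ 12, so it is Class 8 (Corrosive).
Drain opener: pH 0.5 ≤ 2 → Class 8 (Corrosive).
Total Class 8: 4.07 L + (two 1.72 L containers = 3.44 L) + 5.33 L = 12.84 L.
That exceeds the Class 8 ocean vessel limit of 10 L.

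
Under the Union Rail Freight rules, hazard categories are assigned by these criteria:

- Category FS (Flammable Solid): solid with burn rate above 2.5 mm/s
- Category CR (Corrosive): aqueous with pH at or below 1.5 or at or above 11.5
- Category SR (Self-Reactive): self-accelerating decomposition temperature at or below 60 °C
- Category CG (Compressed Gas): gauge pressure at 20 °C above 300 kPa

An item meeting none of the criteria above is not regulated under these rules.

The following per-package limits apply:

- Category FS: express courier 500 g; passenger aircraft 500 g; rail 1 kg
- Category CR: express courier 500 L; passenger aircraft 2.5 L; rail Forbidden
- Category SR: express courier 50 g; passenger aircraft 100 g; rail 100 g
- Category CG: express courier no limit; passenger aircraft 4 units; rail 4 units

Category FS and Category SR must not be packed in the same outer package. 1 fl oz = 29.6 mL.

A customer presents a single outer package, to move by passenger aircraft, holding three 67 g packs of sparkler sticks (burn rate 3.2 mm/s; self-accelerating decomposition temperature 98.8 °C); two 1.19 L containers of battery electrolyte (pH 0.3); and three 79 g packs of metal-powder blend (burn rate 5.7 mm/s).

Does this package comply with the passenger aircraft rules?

With burn rate 3.2 mm/s (> 2.5 mm/s), the sparkler sticks fall in Category FS.
With pH 0.3 (≤ 1.5), the battery electrolyte falls in Category CR.
Burn rate 5.7 mm/s meets the Category FS criterion (Flammable Solid), so the metal-powder blend is Category FS.
Category FS net quantity: (three 67 g packs = 201 g) + (three 79 g packs = 237 g) = 438 g.
438 g is within the passenger aircraft limit of 500 g for Category FS.
Category CR quantity: two 1.19 L containers = 2.38 L.
2.38 L is within the passenger aircraft limit of 2.5 L for Category CR.
The segregation rule (Category FS with Category SR) does not apply to Category FS with Category CR.
Every hazard category is within its passenger aircraft limit and no segregation rule is violated.

Yes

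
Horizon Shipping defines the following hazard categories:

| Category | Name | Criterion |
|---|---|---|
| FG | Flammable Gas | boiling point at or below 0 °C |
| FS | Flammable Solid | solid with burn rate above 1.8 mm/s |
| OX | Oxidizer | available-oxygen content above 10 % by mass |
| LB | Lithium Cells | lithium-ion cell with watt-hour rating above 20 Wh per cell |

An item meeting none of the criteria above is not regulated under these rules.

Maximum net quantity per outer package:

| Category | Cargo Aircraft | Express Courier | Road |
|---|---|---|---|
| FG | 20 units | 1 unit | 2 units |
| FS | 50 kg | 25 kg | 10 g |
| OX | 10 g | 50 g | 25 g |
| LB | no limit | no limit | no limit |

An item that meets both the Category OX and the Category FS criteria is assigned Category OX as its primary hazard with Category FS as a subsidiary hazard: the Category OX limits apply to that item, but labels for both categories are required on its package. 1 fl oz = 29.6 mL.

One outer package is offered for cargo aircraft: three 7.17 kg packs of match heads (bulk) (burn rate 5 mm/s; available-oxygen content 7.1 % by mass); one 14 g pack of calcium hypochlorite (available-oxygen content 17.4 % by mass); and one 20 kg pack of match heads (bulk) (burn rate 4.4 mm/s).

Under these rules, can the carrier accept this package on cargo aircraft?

Burn rate 5 mm/s meets the Category FS criterion (Flammable Solid), so the match heads (bulk) are Category FS.
Calcium hypochlorite: available-oxygen content 17.4 % by mass > 10 % by mass → Category OX (Oxidizer).
With burn rate 4.4 mm/s (> 1.8 mm/s), the match heads (bulk) fall in Category FS.
Category FS net quantity: (three 7.17 kg packs = 21.51 kg) + 20 kg = 41.51 kg.
That is within the Category FS cargo aircraft limit of 50 kg.
Category OX quantity: 14 g.
14 g > 10 g (cargo aircraft limit, Category OX) — over the limit.

No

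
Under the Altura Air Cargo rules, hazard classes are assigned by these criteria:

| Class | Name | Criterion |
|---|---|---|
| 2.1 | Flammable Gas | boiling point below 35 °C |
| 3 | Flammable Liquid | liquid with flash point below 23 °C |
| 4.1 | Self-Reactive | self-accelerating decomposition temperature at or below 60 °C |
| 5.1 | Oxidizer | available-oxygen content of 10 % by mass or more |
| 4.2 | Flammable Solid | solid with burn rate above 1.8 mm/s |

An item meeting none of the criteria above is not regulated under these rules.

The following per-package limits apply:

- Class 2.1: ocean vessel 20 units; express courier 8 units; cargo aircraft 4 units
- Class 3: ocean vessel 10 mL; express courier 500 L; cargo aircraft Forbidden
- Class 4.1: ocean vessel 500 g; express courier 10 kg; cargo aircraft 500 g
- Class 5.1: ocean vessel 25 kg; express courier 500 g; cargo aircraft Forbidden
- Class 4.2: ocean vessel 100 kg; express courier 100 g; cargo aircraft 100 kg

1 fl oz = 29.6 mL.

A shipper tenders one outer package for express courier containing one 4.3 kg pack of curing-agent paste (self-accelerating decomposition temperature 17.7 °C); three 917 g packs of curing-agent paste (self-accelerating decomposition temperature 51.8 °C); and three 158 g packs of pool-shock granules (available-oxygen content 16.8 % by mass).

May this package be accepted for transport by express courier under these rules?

Self-accelerating decomposition temperature 17.7 °C meets the Class 4.1 criterion (Self-Reactive), so the curing-agent paste is Class 4.1.
Curing-agent paste: self-accelerating decomposition temperature 51.8 °C ≤ 60 °C → Class 4.1 (Self-Reactive).
The pool-shock granules have available-oxygen content 16.8 % by mass, which is ≥ 10 % by mass, so they are Class 5.1 (Oxidizer).
Total Class 4.1: 4.3 kg + (three 917 g packs = 2.751 kg) = 7.051 kg.
7.051 kg ≤ 10 kg (express courier limit, Class 4.1) — within limit.
Class 5.1 quantity: three 158 g packs = 474 g.
474 g ≤ 500 g (express courier limit, Class 5.1) — within limit.
Every hazard class is within its express courier limit and no segregation rule is violated.

Yes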